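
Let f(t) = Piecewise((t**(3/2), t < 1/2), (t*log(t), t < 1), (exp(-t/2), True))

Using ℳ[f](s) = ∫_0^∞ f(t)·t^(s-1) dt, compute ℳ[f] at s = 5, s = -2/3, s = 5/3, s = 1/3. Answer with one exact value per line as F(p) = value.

F(5) = -7/256 + sqrt(2)/832 + log(2)/384 + 1266*exp(-1/2)
F(-2/3) = 2**(2/3)*(-90*2**(1/3) + 5*2**(2/3)*uppergamma(-2/3, 1/2) + 6*sqrt(2) + 30*log(2) + 90)/20
F(5/3) = 2**(1/3)*(-684*2**(2/3) + 171 + 192*sqrt(2) + 456*log(2) + 19456*2**(1/3)*uppergamma(5/3, 1/2))/9728
F(1/3) = 2**(2/3)*(-198*2**(1/3) + 48*sqrt(2) + 132*log(2) + 99 + 352*2**(2/3)*uppergamma(1/3, 1/2))/704

f breaks at 1/2, 1 into 3 integrals to sum
between 0 and 1/2 the integrand is t**(3/2)·t^(s-1)
piece [1/2, 1): integrate t*log(t) against the kernel
for t in [1, ∞): the term is ∫ exp(-t/2)·t^(s-1)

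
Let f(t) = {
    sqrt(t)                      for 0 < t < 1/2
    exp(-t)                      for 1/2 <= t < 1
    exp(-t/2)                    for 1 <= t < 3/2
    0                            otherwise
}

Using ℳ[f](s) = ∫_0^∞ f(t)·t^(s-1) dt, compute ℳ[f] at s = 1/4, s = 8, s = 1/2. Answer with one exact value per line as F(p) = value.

linearity at 1/2, 1 turns ℳ[f](s) into 3 summed integrals
between 0 and 1/2 the integrand is sqrt(t)·t^(s-1)
segment [1/2, 1) carries exp(-t); integrate it
∫ exp(-t/2)·t^(s-1) over [1, 3/2)

F(1/4) = -2**(1/4)*uppergamma(1/4, 3/4) - uppergamma(1/4, 1) + uppergamma(1/4, 1/2) + 2**(1/4)*uppergamma(1/4, 1/2) + 2*2**(1/4)/3
F(8) = -174811815*exp(-3/4)/64 - 13700*exp(-1) + sqrt(2)/4352 + 273351111*exp(-1/2)/128
F(1/2) = -sqrt(2)*sqrt(pi)*erfc(sqrt(3)/2) - sqrt(pi)*erfc(1) + 1/2 + sqrt(pi)*erfc(sqrt(2)/2) + sqrt(2)*sqrt(pi)*erfc(sqrt(2)/2)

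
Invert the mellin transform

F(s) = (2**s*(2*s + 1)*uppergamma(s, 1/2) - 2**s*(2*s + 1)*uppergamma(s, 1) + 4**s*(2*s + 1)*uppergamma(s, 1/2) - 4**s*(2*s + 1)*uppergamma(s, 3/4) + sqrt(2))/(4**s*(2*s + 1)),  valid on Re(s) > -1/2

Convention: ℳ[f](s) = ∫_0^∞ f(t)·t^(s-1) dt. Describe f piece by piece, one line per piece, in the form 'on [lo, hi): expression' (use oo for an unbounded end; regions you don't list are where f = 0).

remove the common scale on t first: sqrt(t) on [0, 1/2); exp(-t) on [1/2, 1); exp(-t/2) on [1, 3/2)
the 3 pieces separated at 1/4, 1/2 each add one integral
between 0 and 1/4 the integrand is sqrt(2)*sqrt(t)·t^(s-1)
between 1/4 and 1/2 the integrand is exp(-2*t)·t^(s-1)
segment 1/2 to 3/4 holds exp(-t); add its integral

on [0, 1/4): sqrt(2)*sqrt(t)
on [1/4, 1/2): exp(-2*t)
on [1/2, 3/4): exp(-t)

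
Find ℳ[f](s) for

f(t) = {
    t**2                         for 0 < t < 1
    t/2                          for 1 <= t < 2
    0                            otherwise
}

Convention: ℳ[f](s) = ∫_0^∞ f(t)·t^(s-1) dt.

(2**(s + 1)*(s + 2) + s)/(2*(s + 1)*(s + 2))
  Re(s) > -2

back out the shared t-power: t on [0, 1); 1/2 on [1, 2)
the 2 pieces separated at 1 each add one integral
segment [0, 1) carries t**2; integrate it
segment 1 to 2 holds t/2; add its integral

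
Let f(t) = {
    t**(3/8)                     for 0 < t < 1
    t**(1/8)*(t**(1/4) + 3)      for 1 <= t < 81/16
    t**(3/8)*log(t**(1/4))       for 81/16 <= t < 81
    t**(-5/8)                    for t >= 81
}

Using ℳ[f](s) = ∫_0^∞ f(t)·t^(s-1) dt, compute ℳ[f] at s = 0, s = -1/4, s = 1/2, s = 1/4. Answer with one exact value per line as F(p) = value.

the power substitution comes off first: t**(3/4) on [0, 1); t**(1/4)*(sqrt(t) + 3) on [1, 9/4); t**(3/4)*log(sqrt(t)) on [9/4, 9); …
invert the power substitution to get t**(3/2) on [0, 1); sqrt(t)*(t + 3) on [1, 3/2); t**(3/2)*log(t) on [3/2, 3); …
undo the shared t-power: t on [0, 1); t + 3 on [1, 3/2); t*log(t) on [3/2, 3); …
decompose at 1, 81/16, 81; ℳ[f](s) sums the 4 pieces' integrals
on [0, 1) integrate f = t**(3/8) against the kernel
on [1, 81/16): add ∫ t**(1/8)*(t**(1/4) + 3)·t^(s-1) dt
piece [81/16, 81): integrate t**(3/8)*log(t**(1/4)) against the kernel
on [81, ∞) integrate f = t**(-5/8) against the kernel

F(0) = -24 - 712*sqrt(3)/135 + log(2**(2*sqrt(6))*3**(-2*sqrt(6) + 8*sqrt(3))) + 46*sqrt(6)/3
F(-1/4) = -9064*sqrt(3)/567 + 4*sqrt(6) + log(2**(4*sqrt(6))*3**(-4*sqrt(6) + 8*sqrt(3))) + 24
F(1/2) = -904*sqrt(3)/147 - 27*sqrt(6)*log(3)/14 - 24/5 + 27*sqrt(6)*log(2)/14 + 3861*sqrt(6)/490 + 216*sqrt(3)*log(3)/7
F(1/4) = -3688*sqrt(3)/675 - 8 + 213*sqrt(6)/25 + log(2**(9*sqrt(6)/5)*3**(-9*sqrt(6)/5 + 72*sqrt(3)/5))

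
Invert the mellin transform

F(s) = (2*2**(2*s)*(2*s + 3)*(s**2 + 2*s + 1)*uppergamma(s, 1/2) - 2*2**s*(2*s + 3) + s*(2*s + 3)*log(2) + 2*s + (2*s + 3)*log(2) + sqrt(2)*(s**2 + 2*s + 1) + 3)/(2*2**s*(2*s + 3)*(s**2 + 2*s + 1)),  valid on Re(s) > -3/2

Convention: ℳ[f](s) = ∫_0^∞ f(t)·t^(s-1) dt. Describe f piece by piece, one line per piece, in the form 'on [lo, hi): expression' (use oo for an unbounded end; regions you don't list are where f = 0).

on [0, 1/2): t**(3/2)
on [1/2, 1): t*log(t)
on [1, oo): exp(-t/2)

split f at 1/2, 1: ℳ[f](s) collects 3 kernel integrals
on [0, 1/2): add ∫ t**(3/2)·t^(s-1) dt
the [1/2, 1) slice contributes ∫ t*log(t)·t^(s-1) dt
[1, ∞) adds the kernel integral of exp(-t/2)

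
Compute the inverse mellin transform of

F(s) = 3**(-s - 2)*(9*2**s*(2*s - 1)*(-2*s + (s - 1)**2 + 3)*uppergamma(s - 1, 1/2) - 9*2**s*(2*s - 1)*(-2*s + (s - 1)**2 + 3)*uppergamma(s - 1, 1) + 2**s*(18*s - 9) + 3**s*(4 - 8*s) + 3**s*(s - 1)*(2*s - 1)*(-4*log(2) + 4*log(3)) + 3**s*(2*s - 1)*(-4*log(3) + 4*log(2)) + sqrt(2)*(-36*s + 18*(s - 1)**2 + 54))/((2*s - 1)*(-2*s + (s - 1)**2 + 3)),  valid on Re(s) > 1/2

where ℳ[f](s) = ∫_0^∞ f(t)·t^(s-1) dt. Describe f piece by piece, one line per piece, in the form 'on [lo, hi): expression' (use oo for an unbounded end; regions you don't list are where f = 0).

the common scale on t comes off first: 1/sqrt(t) on [0, 1/2); exp(-t)/t on [1/2, 1); log(t)/t**2 on [1, 3/2)
reversing the shared t-power: sqrt(t) on [0, 1/2); exp(-t) on [1/2, 1); log(t)/t on [1, 3/2)
treat the 3 regions marked off by 1/3, 2/3 separately and sum
between 0 and 1/3 the integrand is sqrt(6)/(3*sqrt(t))·t^(s-1)
[1/3, 2/3) adds the kernel integral of 2*exp(-3*t/2)/(3*t)
between 2/3 and 1 the integrand is 4*log(3*t/2)/(9*t**2)·t^(s-1)

on [0, 1/3): sqrt(6)/(3*sqrt(t))
on [1/3, 2/3): 2*exp(-3*t/2)/(3*t)
on [2/3, 1): 4*log(3*t/2)/(9*t**2)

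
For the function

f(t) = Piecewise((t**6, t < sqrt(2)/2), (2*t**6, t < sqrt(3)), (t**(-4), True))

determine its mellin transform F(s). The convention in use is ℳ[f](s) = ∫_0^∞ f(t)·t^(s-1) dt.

(3880*6**(s/2)*s - 15600*6**(s/2) - 9*s + 36)/(72*2**(s/2)*(s**2 + 2*s - 24))
  -6 < Re(s) < 4

remove the power substitution first: t**3 on [0, 1/2); 2*t**3 on [1/2, 3); t**(-2) on [3, ∞)
peel off the shared t-power: t on [0, 1/2); 2*t on [1/2, 3); t**(-4) on [3, ∞)
treat the 3 regions marked off by sqrt(2)/2, sqrt(3) separately and sum
piece [0, sqrt(2)/2): integrate t**6 against the kernel
on [sqrt(2)/2, sqrt(3)) integrate f = 2*t**6 against the kernel
segment sqrt(3) to ∞ holds t**(-4); add its integral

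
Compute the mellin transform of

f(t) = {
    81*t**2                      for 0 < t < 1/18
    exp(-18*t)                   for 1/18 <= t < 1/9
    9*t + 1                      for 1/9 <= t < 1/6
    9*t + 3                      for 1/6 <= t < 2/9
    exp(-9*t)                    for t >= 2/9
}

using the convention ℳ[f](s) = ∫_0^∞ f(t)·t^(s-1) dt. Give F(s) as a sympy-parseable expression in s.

the common scale on t comes off first: 36*t**2 on [0, 1/12); exp(-12*t) on [1/12, 1/6); 6*t + 1 on [1/6, 1/4); …
peel off the common scale on t: 9*t**2 on [0, 1/6); exp(-6*t) on [1/6, 1/3); 3*t + 1 on [1/3, 1/2); …
the common scale on t comes off first: t**2 on [0, 1/2); exp(-2*t) on [1/2, 1); t + 1 on [1, 3/2); …
f breaks at 1/18, 1/9, 1/6, 2/9 into 5 integrals to sum
on [0, 1/18) integrate f = 81*t**2 against the kernel
for t in [1/18, 1/9): the term is ∫ exp(-18*t)·t^(s-1)
on [1/9, 1/6): add ∫ (9*t + 1)·t^(s-1) dt
segment 1/6 to 2/9 holds (9*t + 3); add its integral
between 2/9 and ∞ the integrand is exp(-9*t)·t^(s-1)

(20*2**(2*s)*s*(s + 2) + 12*2**(2*s)*(s + 2) + 4*2**s*s*(s + 1)*(s + 2)*uppergamma(s, 2) - 8*2**s*s*(s + 2) - 4*2**s*(s + 2) - 8*3**s*s*(s + 2) - 8*3**s*(s + 2) + 4*s*(s + 1)*(s + 2)*uppergamma(s, 1) - 4*s*(s + 1)*(s + 2)*uppergamma(s, 2) + s*(s + 1))/(4*18**s*s*(s + 1)*(s + 2))
  Re(s) > -2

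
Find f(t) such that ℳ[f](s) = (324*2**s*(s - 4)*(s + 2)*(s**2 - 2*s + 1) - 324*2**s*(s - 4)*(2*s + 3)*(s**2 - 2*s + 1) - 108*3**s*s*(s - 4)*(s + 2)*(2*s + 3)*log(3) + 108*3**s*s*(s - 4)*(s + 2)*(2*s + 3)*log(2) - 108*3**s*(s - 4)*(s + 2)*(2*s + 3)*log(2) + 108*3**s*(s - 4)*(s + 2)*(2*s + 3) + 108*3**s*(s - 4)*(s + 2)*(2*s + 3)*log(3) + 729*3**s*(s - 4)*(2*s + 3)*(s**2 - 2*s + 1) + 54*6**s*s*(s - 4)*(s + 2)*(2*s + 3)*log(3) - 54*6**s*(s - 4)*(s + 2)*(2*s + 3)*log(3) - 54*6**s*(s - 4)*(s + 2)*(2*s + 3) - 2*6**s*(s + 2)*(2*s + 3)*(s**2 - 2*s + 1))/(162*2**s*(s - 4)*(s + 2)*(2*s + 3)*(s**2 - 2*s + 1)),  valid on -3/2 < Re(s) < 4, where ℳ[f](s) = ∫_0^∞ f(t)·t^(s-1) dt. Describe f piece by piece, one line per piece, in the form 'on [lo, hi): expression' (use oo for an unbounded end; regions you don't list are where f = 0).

integrate the 4 segments split at 1, 3/2, 3, then add the results
over [0, 1), the kernel integral of t**(3/2) enters the sum
on [1, 3/2) integrate f = 2*t**2 against the kernel
between 3/2 and 3 the integrand is log(t)/t·t^(s-1)
[3, ∞) adds the kernel integral of t**(-4)

on [0, 1): t**(3/2)
on [1, 3/2): 2*t**2
on [3/2, 3): log(t)/t
on [3, oo): t**(-4)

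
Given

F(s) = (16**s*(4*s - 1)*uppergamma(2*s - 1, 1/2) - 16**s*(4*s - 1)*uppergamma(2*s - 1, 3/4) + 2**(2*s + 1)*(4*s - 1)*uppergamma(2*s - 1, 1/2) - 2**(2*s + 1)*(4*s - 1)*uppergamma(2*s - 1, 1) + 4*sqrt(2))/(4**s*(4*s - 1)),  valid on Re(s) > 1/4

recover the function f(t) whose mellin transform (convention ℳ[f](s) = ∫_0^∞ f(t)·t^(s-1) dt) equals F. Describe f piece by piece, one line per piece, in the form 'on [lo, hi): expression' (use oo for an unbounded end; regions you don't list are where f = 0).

invert the power substitution to get 1/sqrt(t) on [0, 1/2); exp(-t)/t on [1/2, 1); exp(-t/2)/t on [1, 3/2)
peel off the shared t-power: sqrt(t) on [0, 1/2); exp(-t) on [1/2, 1); exp(-t/2) on [1, 3/2)
split f at 1/4, 1: ℳ[f](s) collects 3 kernel integrals
for t in [0, 1/4): the term is ∫ t**(-1/4)·t^(s-1)
between 1/4 and 1 the integrand is exp(-sqrt(t))/sqrt(t)·t^(s-1)
between 1 and 9/4 the integrand is exp(-sqrt(t)/2)/sqrt(t)·t^(s-1)

on [0, 1/4): t**(-1/4)
on [1/4, 1): exp(-sqrt(t))/sqrt(t)
on [1, 9/4): exp(-sqrt(t)/2)/sqrt(t)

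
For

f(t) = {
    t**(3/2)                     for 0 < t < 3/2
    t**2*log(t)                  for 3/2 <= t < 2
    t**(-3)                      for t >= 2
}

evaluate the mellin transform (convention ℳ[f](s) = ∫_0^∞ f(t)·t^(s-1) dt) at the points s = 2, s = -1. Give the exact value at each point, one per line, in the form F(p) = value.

strip the shared t-power: sqrt(t) on [0, 3/2); t*log(t) on [3/2, 2); t**(-4) on [2, ∞)
decompose at 3/2, 2; ℳ[f](s) sums the 3 pieces' integrals
∫ t**(3/2)·t^(s-1) over [0, 3/2)
for t in [3/2, 2): the term is ∫ t**2*log(t)·t^(s-1)
the [2, ∞) slice contributes ∫ t**(-3)·t^(s-1) dt

F(2) = -81*log(3)/64 - 47/256 + 27*sqrt(6)/56 + 337*log(2)/64
F(-1) = -31/64 + log(8*sqrt(6)/9) + sqrt(6)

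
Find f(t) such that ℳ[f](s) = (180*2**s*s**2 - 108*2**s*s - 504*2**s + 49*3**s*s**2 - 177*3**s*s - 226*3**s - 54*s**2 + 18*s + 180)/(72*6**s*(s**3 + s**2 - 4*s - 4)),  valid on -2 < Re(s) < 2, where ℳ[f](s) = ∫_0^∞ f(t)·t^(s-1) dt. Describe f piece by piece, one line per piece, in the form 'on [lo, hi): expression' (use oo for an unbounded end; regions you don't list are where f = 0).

on [0, 1/6): 9*t**2
on [1/6, 1/3): 3*t*(6*t + 1)
on [1/3, 1/2): 9*t**2/2
on [1/2, oo): 1/(9*t**2)

peel off the common scale on t: t**2 on [0, 1/2); t*(2*t + 1) on [1/2, 1); t**2/2 on [1, 3/2); …
reversing the shared t-power: t on [0, 1/2); 2*t + 1 on [1/2, 1); t/2 on [1, 3/2); …
decompose at 1/6, 1/3, 1/2; ℳ[f](s) sums the 4 pieces' integrals
[0, 1/6) adds the kernel integral of 9*t**2
on [1/6, 1/3): add ∫ 3*t*(6*t + 1)·t^(s-1) dt
piece [1/3, 1/2): integrate 9*t**2/2 against the kernel
segment 1/2 to ∞ holds 1/(9*t**2); add its integral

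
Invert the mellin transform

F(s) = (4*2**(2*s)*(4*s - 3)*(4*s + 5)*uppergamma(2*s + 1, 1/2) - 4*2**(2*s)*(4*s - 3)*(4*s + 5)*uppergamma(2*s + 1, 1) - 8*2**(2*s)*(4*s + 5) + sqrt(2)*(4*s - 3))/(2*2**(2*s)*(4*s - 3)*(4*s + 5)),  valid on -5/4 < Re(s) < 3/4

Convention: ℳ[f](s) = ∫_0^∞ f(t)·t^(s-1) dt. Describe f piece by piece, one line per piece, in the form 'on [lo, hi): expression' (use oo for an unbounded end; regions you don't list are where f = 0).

on [0, 1/4): t**(5/4)
on [1/4, 1): sqrt(t)*exp(-sqrt(t))
on [1, oo): t**(-3/4)

undo the power substitution: t**(5/2) on [0, 1/2); t*exp(-t) on [1/2, 1); t**(-3/2) on [1, ∞)
invert the shared t-power to get t**(3/2) on [0, 1/2); exp(-t) on [1/2, 1); t**(-5/2) on [1, ∞)
f breaks at 1/4, 1 into 3 integrals to sum
segment 0 to 1/4 holds t**(5/4); add its integral
on [1/4, 1) integrate f = sqrt(t)*exp(-sqrt(t)) against the kernel
the [1, ∞) slice contributes ∫ t**(-3/4)·t^(s-1) dt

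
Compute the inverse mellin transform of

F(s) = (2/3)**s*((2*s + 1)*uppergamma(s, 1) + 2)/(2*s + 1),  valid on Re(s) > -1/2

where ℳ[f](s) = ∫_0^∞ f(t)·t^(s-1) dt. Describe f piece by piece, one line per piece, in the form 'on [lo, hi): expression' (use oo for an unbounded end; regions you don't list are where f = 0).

on [0, 2/3): sqrt(6)*sqrt(t)/2
on [2/3, oo): exp(-3*t/2)

reversing the common scale on t: sqrt(t) on [0, 1); exp(-t) on [1, ∞)
f breaks at 2/3 into 2 integrals to sum
for t in [0, 2/3): the term is ∫ sqrt(6)*sqrt(t)/2·t^(s-1)
on [2/3, ∞): add ∫ exp(-3*t/2)·t^(s-1) dt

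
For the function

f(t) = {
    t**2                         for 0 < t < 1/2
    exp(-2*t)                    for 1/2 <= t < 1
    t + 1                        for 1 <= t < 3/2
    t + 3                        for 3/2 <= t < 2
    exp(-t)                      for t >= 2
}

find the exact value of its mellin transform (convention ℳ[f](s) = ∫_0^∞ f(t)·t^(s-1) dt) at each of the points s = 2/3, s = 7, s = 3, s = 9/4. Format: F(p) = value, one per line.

cuts at 1/2, 1, 3/2, 2: linearity sums the 5 kernel integrals
on [0, 1/2) integrate f = t**2 against the kernel
∫ exp(-2*t)·t^(s-1) over [1/2, 1)
[1, 3/2) adds the kernel integral of (t + 1)
on [3/2, 2) integrate f = (t + 3) against the kernel
segment [2, ∞) carries exp(-t); integrate it

F(2/3) = 2**(1/3)*(-480*3**(2/3) - 336*2**(2/3) - 160*uppergamma(2/3, 2) + 15 + 160*2**(2/3)*uppergamma(2/3, 2) + 160*uppergamma(2/3, 1) + 1824*2**(1/3))/320
F(7) = (493164*E + 2635567*exp(2) + 169493184)*exp(-2)/32256
F(3) = (300*E + 4200 + 4403*exp(2))*exp(-2)/480
F(9/4) = 2**(3/4)*(-15912*3**(1/4) - 5984*2**(1/4) - 1989*uppergamma(9/4, 2) + 117 + 1989*uppergamma(9/4, 1) + 7956*2**(1/4)*uppergamma(9/4, 2) + 62016*sqrt(2))/15912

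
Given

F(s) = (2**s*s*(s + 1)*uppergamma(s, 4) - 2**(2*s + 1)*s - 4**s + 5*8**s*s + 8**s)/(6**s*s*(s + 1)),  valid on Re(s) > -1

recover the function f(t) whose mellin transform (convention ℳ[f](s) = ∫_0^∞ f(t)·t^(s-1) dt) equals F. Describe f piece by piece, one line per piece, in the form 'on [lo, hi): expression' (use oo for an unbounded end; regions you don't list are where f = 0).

on [0, 2/3): 3*t/2
on [2/3, 4/3): 3*t + 1
on [4/3, oo): exp(-3*t)

remove the common scale on t first: 3*t on [0, 1/3); 6*t + 1 on [1/3, 2/3); exp(-6*t) on [2/3, ∞)
back out the common scale on t: t on [0, 1); 2*t + 1 on [1, 2); exp(-2*t) on [2, ∞)
the 3 pieces separated at 2/3, 4/3 each add one integral
the [0, 2/3) slice contributes ∫ 3*t/2·t^(s-1) dt
∫ (3*t + 1)·t^(s-1) over [2/3, 4/3)
between 4/3 and ∞ the integrand is exp(-3*t)·t^(s-1)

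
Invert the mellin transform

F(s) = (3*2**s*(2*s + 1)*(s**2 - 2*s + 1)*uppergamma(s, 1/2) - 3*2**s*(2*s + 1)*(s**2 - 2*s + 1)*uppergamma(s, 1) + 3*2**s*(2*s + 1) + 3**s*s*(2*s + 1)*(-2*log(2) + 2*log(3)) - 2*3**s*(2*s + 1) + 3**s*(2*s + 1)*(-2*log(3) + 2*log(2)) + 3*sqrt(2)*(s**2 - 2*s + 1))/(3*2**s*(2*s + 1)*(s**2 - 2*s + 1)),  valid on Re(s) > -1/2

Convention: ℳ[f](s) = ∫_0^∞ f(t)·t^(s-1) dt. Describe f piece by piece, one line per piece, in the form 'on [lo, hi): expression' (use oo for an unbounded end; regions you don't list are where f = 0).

on [0, 1/2): sqrt(t)
on [1/2, 1): exp(-t)
on [1, 3/2): log(t)/t

breakpoints 1/2, 1: one integral from each of the 3 segments
between 0 and 1/2 the integrand is sqrt(t)·t^(s-1)
∫ over [1/2, 1) of exp(-t)·t^(s-1) joins the sum
on [1, 3/2) integrate f = log(t)/t against the kernel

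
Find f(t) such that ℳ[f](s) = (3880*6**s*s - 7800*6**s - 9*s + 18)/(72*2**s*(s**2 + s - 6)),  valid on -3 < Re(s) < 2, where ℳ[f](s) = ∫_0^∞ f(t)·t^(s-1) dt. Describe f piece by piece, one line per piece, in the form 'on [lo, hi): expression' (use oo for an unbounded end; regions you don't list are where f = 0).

on [0, 1/2): t**3
on [1/2, 3): 2*t**3
on [3, oo): t**(-2)

remove the shared t-power first: t on [0, 1/2); 2*t on [1/2, 3); t**(-4) on [3, ∞)
the 3 pieces separated at 1/2, 3 each add one integral
the [0, 1/2) slice contributes ∫ t**3·t^(s-1) dt
over [1/2, 3), the kernel integral of 2*t**3 enters the sum
segment 3 to ∞ holds t**(-2); add its integral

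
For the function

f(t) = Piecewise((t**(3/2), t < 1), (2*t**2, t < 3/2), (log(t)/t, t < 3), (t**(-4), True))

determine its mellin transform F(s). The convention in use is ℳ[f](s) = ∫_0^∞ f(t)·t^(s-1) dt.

(324*2**s*(s - 4)*(s + 2)*(s**2 - 2*s + 1) - 324*2**s*(s - 4)*(2*s + 3)*(s**2 - 2*s + 1) - 108*3**s*s*(s - 4)*(s + 2)*(2*s + 3)*log(3) + 108*3**s*s*(s - 4)*(s + 2)*(2*s + 3)*log(2) - 108*3**s*(s - 4)*(s + 2)*(2*s + 3)*log(2) + 108*3**s*(s - 4)*(s + 2)*(2*s + 3) + 108*3**s*(s - 4)*(s + 2)*(2*s + 3)*log(3) + 729*3**s*(s - 4)*(2*s + 3)*(s**2 - 2*s + 1) + 54*6**s*s*(s - 4)*(s + 2)*(2*s + 3)*log(3) - 54*6**s*(s - 4)*(s + 2)*(2*s + 3)*log(3) - 54*6**s*(s - 4)*(s + 2)*(2*s + 3) - 2*6**s*(s + 2)*(2*s + 3)*(s**2 - 2*s + 1))/(162*2**s*(s - 4)*(s + 2)*(2*s + 3)*(s**2 - 2*s + 1))
  -3/2 < Re(s) < 4

the 4 pieces separated at 1, 3/2, 3 each add one integral
[0, 1) adds the kernel integral of t**(3/2)
∫ 2*t**2·t^(s-1) over [1, 3/2)
for t in [3/2, 3): the term is ∫ log(t)/t·t^(s-1)
on [3, ∞): add ∫ t**(-4)·t^(s-1) dt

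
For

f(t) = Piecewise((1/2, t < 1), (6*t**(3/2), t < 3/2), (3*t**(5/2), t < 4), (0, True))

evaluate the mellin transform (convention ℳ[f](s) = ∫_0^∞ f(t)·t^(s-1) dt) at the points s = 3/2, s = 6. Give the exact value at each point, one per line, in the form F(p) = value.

F(3/2) = 37111/192
F(6) = 50301*sqrt(6)/21760 + 47185189/1020

split f at 1, 3/2: ℳ[f](s) collects 3 kernel integrals
∫ 1/2·t^(s-1) over [0, 1)
piece [1, 3/2): integrate 6*t**(3/2) against the kernel
∫ 3*t**(5/2)·t^(s-1) over [3/2, 4)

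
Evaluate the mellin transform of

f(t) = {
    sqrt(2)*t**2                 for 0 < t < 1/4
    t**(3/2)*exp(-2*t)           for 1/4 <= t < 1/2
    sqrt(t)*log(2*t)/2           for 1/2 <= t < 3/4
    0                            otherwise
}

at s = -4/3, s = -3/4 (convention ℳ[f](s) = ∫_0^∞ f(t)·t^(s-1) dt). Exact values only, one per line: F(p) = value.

F(-4/3) = 2**(2/3)*(-96*3**(1/6) + log(2**(80*3**(1/6))/3**(80*3**(1/6))) - 100*2**(1/6)*uppergamma(1/6, 1) + 100*2**(1/6)*uppergamma(1/6, 1/2) + 75*sqrt(2) + 144*2**(1/6))/200
F(-3/4) = sqrt(2)*(-160*3**(3/4) + log(2**(40*3**(3/4))/3**(40*3**(3/4))) - 15*2**(3/4)*uppergamma(3/4, 1) + 6*sqrt(2) + 15*2**(3/4)*uppergamma(3/4, 1/2) + 240*2**(3/4))/60

strip the shared t-power: sqrt(2)*t**(3/2) on [0, 1/4); t*exp(-2*t) on [1/4, 1/2); log(2*t)/2 on [1/2, 3/4)
strip the shared t-power: sqrt(2)*sqrt(t) on [0, 1/4); exp(-2*t) on [1/4, 1/2); log(2*t)/(2*t) on [1/2, 3/4)
back out the common scale on t: sqrt(t) on [0, 1/2); exp(-t) on [1/2, 1); log(t)/t on [1, 3/2)
cuts at 1/4, 1/2: linearity sums the 3 kernel integrals
over [0, 1/4), the kernel integral of sqrt(2)*t**2 enters the sum
piece [1/4, 1/2): integrate t**(3/2)*exp(-2*t) against the kernel
the [1/2, 3/4) slice contributes ∫ sqrt(t)*log(2*t)/2·t^(s-1) dt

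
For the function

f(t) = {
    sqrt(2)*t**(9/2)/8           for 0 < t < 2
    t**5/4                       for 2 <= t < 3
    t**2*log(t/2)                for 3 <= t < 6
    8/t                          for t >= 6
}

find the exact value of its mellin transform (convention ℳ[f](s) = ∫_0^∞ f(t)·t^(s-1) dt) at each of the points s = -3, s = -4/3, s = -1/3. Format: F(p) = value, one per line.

F(-3) = -log(2)/3 + log(3)/6 + 365/324
F(-4/3) = -563*6**(2/3)/252 - 3*3**(2/3)*log(3)/2 - 48*2**(2/3)/209 + 3*3**(2/3)*log(2)/2 + 3*6**(2/3)*log(3)/2 + 45*3**(2/3)/11
F(-1/3) = -299*6**(2/3)/150 - 9*3**(2/3)*log(3)/5 - 66*2**(2/3)/175 + 9*3**(2/3)*log(2)/5 + 7587*3**(2/3)/1400 + 18*6**(2/3)*log(3)/5

the shared t-power comes off first: sqrt(2)*t**(5/2)/8 on [0, 2); t**3/4 on [2, 3); log(t/2) on [3, 6); …
back out the common scale on t: t**(5/2) on [0, 1); 2*t**3 on [1, 3/2); log(t) on [3/2, 3); …
the shared t-power comes off first: t**(3/2) on [0, 1); 2*t**2 on [1, 3/2); log(t)/t on [3/2, 3); …
cuts at 2, 3, 6: linearity sums the 4 kernel integrals
on [0, 2): add ∫ sqrt(2)*t**(9/2)/8·t^(s-1) dt
for t in [2, 3): the term is ∫ t**5/4·t^(s-1)
segment [3, 6) carries t**2*log(t/2); integrate it
segment [6, ∞) carries 8/t; integrate it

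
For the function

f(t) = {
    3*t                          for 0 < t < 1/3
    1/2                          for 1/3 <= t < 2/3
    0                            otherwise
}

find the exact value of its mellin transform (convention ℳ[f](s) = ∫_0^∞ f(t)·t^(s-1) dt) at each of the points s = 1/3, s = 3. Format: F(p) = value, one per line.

F(1/3) = 3**(2/3)*(-1 + 2*2**(1/3))/4
F(3) = 17/324

reversing the common scale on t: 3*t/2 on [0, 2/3); 1/2 on [2/3, 4/3)
undo the common scale on t: t on [0, 1); 1/2 on [1, 2)
split f at 1/3: ℳ[f](s) collects 2 kernel integrals
on [0, 1/3): add ∫ 3*t·t^(s-1) dt
[1/3, 2/3) adds the kernel integral of 1/2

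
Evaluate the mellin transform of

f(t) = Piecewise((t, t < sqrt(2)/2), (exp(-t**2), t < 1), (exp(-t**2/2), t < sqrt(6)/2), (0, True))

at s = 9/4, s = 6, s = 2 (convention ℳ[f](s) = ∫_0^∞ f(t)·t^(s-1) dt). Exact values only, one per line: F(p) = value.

F(9/4) = -2**(1/8)*uppergamma(9/8, 3/4) - uppergamma(9/8, 1)/2 + 2**(3/8)/13 + uppergamma(9/8, 1/2)/2 + 2**(1/8)*uppergamma(9/8, 1/2)
F(6) = -65*exp(-3/4)/4 - 5*exp(-1)/2 + sqrt(2)/112 + 117*exp(-1/2)/8
F(2) = -exp(-3/4) - exp(-1)/2 + sqrt(2)/12 + 3*exp(-1/2)/2

peel off the power substitution: sqrt(t) on [0, 1/2); exp(-t) on [1/2, 1); exp(-t/2) on [1, 3/2)
breakpoints sqrt(2)/2, 1: one integral from each of the 3 segments
piece [0, sqrt(2)/2): integrate t against the kernel
over [sqrt(2)/2, 1), the kernel integral of exp(-t**2) enters the sum
[1, sqrt(6)/2) adds the kernel integral of exp(-t**2/2)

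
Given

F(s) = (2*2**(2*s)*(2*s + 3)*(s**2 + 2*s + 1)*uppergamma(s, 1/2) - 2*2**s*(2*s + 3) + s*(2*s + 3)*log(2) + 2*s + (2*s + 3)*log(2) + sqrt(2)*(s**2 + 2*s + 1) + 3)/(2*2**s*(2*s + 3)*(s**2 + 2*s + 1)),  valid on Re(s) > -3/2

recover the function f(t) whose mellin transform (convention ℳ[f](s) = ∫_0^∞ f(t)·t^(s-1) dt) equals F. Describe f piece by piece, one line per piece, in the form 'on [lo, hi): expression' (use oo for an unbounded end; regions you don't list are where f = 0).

on [0, 1/2): t**(3/2)
on [1/2, 1): t*log(t)
on [1, oo): exp(-t/2)

treat the 3 regions marked off by 1/2, 1 separately and sum
for t in [0, 1/2): the term is ∫ t**(3/2)·t^(s-1)
between 1/2 and 1 the integrand is t*log(t)·t^(s-1)
∫ exp(-t/2)·t^(s-1) over [1, ∞)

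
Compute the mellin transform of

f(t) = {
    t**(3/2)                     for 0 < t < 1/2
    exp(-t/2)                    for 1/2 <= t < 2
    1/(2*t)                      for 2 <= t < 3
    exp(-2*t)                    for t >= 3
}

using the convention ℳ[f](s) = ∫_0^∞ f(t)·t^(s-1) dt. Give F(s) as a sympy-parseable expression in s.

along the cuts 1/2, 2, 3, ℳ[f](s) splits into 4 integrals
∫ over [0, 1/2) of t**(3/2)·t^(s-1) joins the sum
piece [1/2, 2): integrate exp(-t/2) against the kernel
[2, 3) adds the kernel integral of 1/(2*t)
[3, ∞) adds the kernel integral of exp(-2*t)

(12*24**s*(s - 1)*(2*s + 3)*uppergamma(s, 1/4) - 12*24**s*(s - 1)*(2*s + 3)*uppergamma(s, 1) - 3*24**s*(2*s + 3) + 2*36**s*(2*s + 3) + 12*6**s*(s - 1)*(2*s + 3)*uppergamma(s, 6) + 6*sqrt(2)*6**s*(s - 1))/(12*12**s*(s - 1)*(2*s + 3))
  Re(s) > -3/2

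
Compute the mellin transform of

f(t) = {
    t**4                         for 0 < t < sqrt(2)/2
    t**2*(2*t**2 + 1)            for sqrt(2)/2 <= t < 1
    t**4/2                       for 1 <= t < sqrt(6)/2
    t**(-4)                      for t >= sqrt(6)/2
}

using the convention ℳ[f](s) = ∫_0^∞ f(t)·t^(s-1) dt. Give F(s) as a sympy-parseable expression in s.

remove the power substitution first: t**2 on [0, 1/2); t*(2*t + 1) on [1/2, 1); t**2/2 on [1, 3/2); …
reversing the shared t-power: t on [0, 1/2); 2*t + 1 on [1/2, 1); t/2 on [1, 3/2); …
f breaks at sqrt(2)/2, 1, sqrt(6)/2 into 4 integrals to sum
piece [0, sqrt(2)/2): integrate t**4 against the kernel
∫ t**2*(2*t**2 + 1)·t^(s-1) over [sqrt(2)/2, 1)
segment [1, sqrt(6)/2) carries t**4/2; integrate it
∫ t**(-4)·t^(s-1) over [sqrt(6)/2, ∞)

(180*2**(s/2)*(s - 4)*(s + 2) + 144*2**(s/2)*(s - 4) + 81*3**(s/2)*(s - 4)*(s + 2) - 32*3**(s/2)*(s + 2)*(s + 4) - 72*s - 54*(s - 4)*(s + 2) + 288)/(72*2**(s/2)*(s - 4)*(s + 2)*(s + 4))
  -4 < Re(s) < 4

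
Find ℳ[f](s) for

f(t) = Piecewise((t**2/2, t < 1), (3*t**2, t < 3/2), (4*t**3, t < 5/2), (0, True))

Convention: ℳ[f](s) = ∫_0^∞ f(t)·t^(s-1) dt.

(-10*2**s*s - 30*2**s - 27*3**s*s - 27*3**s + 250*5**s*s + 500*5**s)/(4*2**s*(s**2 + 5*s + 6))
  Re(s) > -2

summing 3 kernel integrals split by 1, 3/2 yields ℳ[f](s)
the [0, 1) slice contributes ∫ t**2/2·t^(s-1) dt
the [1, 3/2) slice contributes ∫ 3*t**2·t^(s-1) dt
segment 3/2 to 5/2 holds 4*t**3; add its integral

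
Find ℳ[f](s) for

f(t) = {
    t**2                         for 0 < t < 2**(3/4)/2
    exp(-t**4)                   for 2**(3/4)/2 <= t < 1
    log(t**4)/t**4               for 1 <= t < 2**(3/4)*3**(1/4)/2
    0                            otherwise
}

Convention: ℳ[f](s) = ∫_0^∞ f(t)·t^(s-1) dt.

invert the power substitution to get t on [0, sqrt(2)/2); exp(-t**2) on [sqrt(2)/2, 1); log(t**2)/t**2 on [1, sqrt(6)/2)
reversing the power substitution: sqrt(t) on [0, 1/2); exp(-t) on [1/2, 1); log(t)/t on [1, 3/2)
treat the 3 regions marked off by 2**(3/4)/2, 1 separately and sum
∫ t**2·t^(s-1) over [0, 2**(3/4)/2)
over [2**(3/4)/2, 1), the kernel integral of exp(-t**4) enters the sum
∫ over [1, 2**(3/4)*3**(1/4)/2) of log(t**4)/t**4·t^(s-1) joins the sum

(2**(3/4)/2)**s*(3*2**(s/4)*(s + 2)*(s**2 - 8*s + 16)*uppergamma(s/4, 1/2) - 3*2**(s/4)*(s + 2)*(s**2 - 8*s + 16)*uppergamma(s/4, 1) + 48*2**(s/4)*(s + 2) + 3**(s/4)*s*(s + 2)*(-8*log(2) + 8*log(3)) - 32*3**(s/4)*(s + 2) + 3**(s/4)*(s + 2)*(-32*log(3) + 32*log(2)) + 6*sqrt(2)*(s**2 - 8*s + 16))/(12*(s + 2)*(s**2 - 8*s + 16))
  Re(s) > -2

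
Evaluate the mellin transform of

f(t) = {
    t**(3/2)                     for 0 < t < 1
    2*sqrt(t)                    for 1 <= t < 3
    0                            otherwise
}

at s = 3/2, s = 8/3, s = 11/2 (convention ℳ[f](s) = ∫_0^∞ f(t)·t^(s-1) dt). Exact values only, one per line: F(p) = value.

linearity at 1 turns ℳ[f](s) into 2 summed integrals
piece [0, 1): integrate t**(3/2) against the kernel
on [1, 3) integrate f = 2*sqrt(t) against the kernel

F(3/2) = 25/3
F(8/3) = -186/475 + 324*3**(1/6)/19
F(11/2) = 5099/21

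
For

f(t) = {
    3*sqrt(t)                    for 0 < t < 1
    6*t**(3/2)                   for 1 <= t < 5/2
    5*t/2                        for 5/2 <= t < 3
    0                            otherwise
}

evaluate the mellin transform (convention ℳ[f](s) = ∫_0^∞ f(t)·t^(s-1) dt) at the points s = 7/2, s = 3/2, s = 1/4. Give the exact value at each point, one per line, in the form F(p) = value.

split f at 1, 5/2: ℳ[f](s) collects 3 kernel integrals
over [0, 1), the kernel integral of 3*sqrt(t) enters the sum
on [1, 5/2) integrate f = 6*t**(3/2) against the kernel
for t in [5/2, 3): the term is ∫ 5*t/2·t^(s-1)

F(7/2) = -3125*sqrt(10)/288 + 45*sqrt(3) + 9339/80
F(3/2) = -25*sqrt(10)/8 + 9*sqrt(3) + 123/4
F(1/4) = -5*2**(3/4)*5**(1/4)/2 + 4/7 + 6*3**(1/4) + 30*2**(1/4)*5**(3/4)/7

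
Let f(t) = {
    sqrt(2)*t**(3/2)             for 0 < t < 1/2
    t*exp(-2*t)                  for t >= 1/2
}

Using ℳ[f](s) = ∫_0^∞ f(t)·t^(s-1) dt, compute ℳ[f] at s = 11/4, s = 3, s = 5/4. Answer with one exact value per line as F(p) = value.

the shared t-power comes off first: sqrt(2)*sqrt(t) on [0, 1/2); exp(-2*t) on [1/2, ∞)
the common scale on t comes off first: sqrt(t) on [0, 1); exp(-t) on [1, ∞)
slice at 1/2, transform all 2 pieces, and sum them
[0, 1/2) adds the kernel integral of sqrt(2)*t**(3/2)
on [1/2, ∞): add ∫ t*exp(-2*t)·t^(s-1) dt

F(11/4) = 2**(1/4)*(4 + 17*uppergamma(15/4, 1))/272
F(3) = 1/72 + exp(-1)
F(5/4) = 2**(3/4)*(4 + 11*uppergamma(9/4, 1))/88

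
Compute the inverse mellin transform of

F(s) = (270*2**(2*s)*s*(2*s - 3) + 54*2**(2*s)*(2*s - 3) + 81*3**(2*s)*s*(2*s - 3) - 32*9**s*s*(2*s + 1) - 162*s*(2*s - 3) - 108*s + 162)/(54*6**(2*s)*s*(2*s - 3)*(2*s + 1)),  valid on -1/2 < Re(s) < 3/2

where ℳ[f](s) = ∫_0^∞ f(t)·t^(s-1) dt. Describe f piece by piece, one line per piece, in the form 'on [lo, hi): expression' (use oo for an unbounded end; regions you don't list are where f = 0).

strip the power substitution: 3*t on [0, 1/6); 6*t + 1 on [1/6, 1/3); 3*t/2 on [1/3, 1/2); …
back out the common scale on t: t on [0, 1/2); 2*t + 1 on [1/2, 1); t/2 on [1, 3/2); …
linearity at 1/36, 1/9, 1/4 turns ℳ[f](s) into 4 summed integrals
on [0, 1/36): add ∫ 3*sqrt(t)·t^(s-1) dt
segment [1/36, 1/9) carries (6*sqrt(t) + 1); integrate it
the [1/9, 1/4) slice contributes ∫ 3*sqrt(t)/2·t^(s-1) dt
between 1/4 and ∞ the integrand is 1/(27*t**(3/2))·t^(s-1)

on [0, 1/36): 3*sqrt(t)
on [1/36, 1/9): 6*sqrt(t) + 1
on [1/9, 1/4): 3*sqrt(t)/2
on [1/4, oo): 1/(27*t**(3/2))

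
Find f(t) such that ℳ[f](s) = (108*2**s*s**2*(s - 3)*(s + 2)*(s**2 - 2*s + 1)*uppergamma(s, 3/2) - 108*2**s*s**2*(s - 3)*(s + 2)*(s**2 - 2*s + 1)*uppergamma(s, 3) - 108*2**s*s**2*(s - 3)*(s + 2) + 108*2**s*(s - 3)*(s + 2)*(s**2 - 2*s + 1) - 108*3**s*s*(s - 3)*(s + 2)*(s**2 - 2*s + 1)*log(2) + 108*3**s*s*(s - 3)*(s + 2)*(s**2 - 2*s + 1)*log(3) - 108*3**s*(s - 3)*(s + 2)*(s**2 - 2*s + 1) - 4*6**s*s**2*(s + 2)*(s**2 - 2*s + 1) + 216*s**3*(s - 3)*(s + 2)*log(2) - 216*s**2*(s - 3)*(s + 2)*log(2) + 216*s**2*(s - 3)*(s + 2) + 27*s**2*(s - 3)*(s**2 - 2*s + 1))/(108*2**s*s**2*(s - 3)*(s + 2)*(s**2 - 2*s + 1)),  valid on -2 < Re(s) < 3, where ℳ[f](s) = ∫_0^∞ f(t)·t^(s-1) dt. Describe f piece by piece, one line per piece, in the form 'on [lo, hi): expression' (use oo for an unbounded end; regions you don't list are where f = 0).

on [0, 1/2): t**2
on [1/2, 1): log(t)/t
on [1, 3/2): log(t)
on [3/2, 3): exp(-t)
on [3, oo): t**(-3)

slice at 1/2, 1, 3/2, 3, transform all 5 pieces, and sum them
on [0, 1/2) integrate f = t**2 against the kernel
segment 1/2 to 1 holds log(t)/t; add its integral
for t in [1, 3/2): the term is ∫ log(t)·t^(s-1)
on [3/2, 3) integrate f = exp(-t) against the kernel
over [3, ∞), the kernel integral of t**(-3) enters the sum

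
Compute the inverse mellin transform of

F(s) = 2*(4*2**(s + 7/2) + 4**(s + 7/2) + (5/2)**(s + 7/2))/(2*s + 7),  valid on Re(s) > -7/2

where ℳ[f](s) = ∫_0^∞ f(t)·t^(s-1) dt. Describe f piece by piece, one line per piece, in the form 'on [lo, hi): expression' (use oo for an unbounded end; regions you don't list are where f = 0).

decompose at 2, 5/2; ℳ[f](s) sums the 3 pieces' integrals
on [0, 2): add ∫ 6*t**(7/2)·t^(s-1) dt
∫ over [2, 5/2) of 2*t**(7/2)·t^(s-1) joins the sum
the [5/2, 4) slice contributes ∫ t**(7/2)·t^(s-1) dt

on [0, 2): 6*t**(7/2)
on [2, 5/2): 2*t**(7/2)
on [5/2, 4): t**(7/2)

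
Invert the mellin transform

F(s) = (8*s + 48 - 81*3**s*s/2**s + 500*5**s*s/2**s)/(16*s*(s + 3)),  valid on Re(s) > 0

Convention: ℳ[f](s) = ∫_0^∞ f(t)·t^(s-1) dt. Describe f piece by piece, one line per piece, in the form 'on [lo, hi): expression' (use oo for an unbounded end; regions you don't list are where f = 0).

breakpoints 1, 3/2: one integral from each of the 3 segments
piece [0, 1): integrate 1 against the kernel
segment 1 to 3/2 holds t**3/2; add its integral
between 3/2 and 5/2 the integrand is 2*t**3·t^(s-1)

on [0, 1): 1
on [1, 3/2): t**3/2
on [3/2, 5/2): 2*t**3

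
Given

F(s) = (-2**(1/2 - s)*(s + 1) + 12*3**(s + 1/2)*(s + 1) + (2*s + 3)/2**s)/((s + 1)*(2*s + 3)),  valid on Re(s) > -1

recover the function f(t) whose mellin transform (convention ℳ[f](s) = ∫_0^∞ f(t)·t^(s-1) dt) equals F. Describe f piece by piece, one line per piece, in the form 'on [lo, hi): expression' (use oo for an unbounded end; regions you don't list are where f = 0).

on [0, 1/2): 2*t
on [1/2, 3): 2*t**(3/2)

f breaks at 1/2 into 2 integrals to sum
segment 0 to 1/2 holds 2*t; add its integral
for t in [1/2, 3): the term is ∫ 2*t**(3/2)·t^(s-1)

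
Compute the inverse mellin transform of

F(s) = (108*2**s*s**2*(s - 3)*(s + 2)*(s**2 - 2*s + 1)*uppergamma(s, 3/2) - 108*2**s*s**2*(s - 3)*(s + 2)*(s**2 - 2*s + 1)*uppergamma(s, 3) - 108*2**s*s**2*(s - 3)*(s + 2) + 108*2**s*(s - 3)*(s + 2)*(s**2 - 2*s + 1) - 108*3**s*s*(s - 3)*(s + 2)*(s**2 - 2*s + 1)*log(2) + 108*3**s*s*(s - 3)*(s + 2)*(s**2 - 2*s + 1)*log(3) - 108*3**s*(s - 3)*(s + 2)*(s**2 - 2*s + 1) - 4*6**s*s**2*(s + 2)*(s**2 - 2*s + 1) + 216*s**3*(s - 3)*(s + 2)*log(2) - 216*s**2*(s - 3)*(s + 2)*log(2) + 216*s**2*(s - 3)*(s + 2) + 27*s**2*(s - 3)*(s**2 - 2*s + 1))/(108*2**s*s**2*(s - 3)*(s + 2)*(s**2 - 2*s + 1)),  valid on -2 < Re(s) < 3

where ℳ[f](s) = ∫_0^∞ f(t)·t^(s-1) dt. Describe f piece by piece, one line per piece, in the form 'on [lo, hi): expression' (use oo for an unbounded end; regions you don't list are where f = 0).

on [0, 1/2): t**2
on [1/2, 1): log(t)/t
on [1, 3/2): log(t)
on [3/2, 3): exp(-t)
on [3, oo): t**(-3)

slice at 1/2, 1, 3/2, 3, transform all 5 pieces, and sum them
segment 0 to 1/2 holds t**2; add its integral
for t in [1/2, 1): the term is ∫ log(t)/t·t^(s-1)
segment 1 to 3/2 holds log(t); add its integral
segment [3/2, 3) carries exp(-t); integrate it
for t in [3, ∞): the term is ∫ t**(-3)·t^(s-1)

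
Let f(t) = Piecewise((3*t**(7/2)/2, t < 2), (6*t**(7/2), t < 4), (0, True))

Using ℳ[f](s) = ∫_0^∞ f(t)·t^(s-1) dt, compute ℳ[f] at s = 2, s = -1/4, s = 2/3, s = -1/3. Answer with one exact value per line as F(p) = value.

F(2) = 24576/11 - 288*sqrt(2)/11
F(-1/4) = -144*2**(1/4)/13 + 1536*sqrt(2)/13
F(2/3) = -432*2**(1/6)/25 + 9216*2**(1/3)/25
F(-1/3) = -216*2**(1/6)/19 + 2304*2**(1/3)/19

integrate the 2 segments split at 2, then add the results
∫ over [0, 2) of 3*t**(7/2)/2·t^(s-1) joins the sum
on [2, 4): add ∫ 6*t**(7/2)·t^(s-1) dt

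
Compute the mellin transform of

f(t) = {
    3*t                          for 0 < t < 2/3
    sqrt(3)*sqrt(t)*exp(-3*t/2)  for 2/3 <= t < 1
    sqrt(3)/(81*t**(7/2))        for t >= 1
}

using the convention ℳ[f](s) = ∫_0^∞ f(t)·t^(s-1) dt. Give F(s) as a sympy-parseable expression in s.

undo the common scale on t: t on [0, 2); sqrt(t)*exp(-t/2) on [2, 3); t**(-7/2) on [3, ∞)
invert the shared t-power to get sqrt(t) on [0, 2); exp(-t/2) on [2, 3); t**(-4) on [3, ∞)
summing 3 kernel integrals split by 2/3, 1 yields ℳ[f](s)
segment [0, 2/3) carries 3*t; integrate it
segment 2/3 to 1 holds sqrt(3)*sqrt(t)*exp(-3*t/2); add its integral
piece [1, ∞): integrate sqrt(3)/(81*t**(7/2)) against the kernel

(162*2**s*(2*s - 7) + 81*2**(s + 1/2)*(s + 1)*(2*s - 7)*uppergamma(s + 1/2, 1) - 81*2**(s + 1/2)*(s + 1)*(2*s - 7)*uppergamma(s + 1/2, 3/2) - 2*3**(s + 1/2)*(s + 1))/(81*3**s*(s + 1)*(2*s - 7))
  -1 < Re(s) < 7/2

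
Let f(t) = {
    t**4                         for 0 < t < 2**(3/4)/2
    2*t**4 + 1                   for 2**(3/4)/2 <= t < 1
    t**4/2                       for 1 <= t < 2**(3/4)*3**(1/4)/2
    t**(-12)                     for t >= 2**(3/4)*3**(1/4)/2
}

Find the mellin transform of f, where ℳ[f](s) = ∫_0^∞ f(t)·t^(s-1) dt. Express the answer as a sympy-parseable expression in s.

(2**(3/4)/2)**s*(270*2**(s/4)*s*(s - 12) + 432*2**(s/4)*(s - 12) + 81*3**(s/4)*s*(s - 12) - 32*3**(s/4)*s*(s + 4) - 162*s*(s - 12) - 432*s + 5184)/(108*s*(s - 12)*(s + 4))
  -4 < Re(s) < 12

peel off the power substitution: t**2 on [0, sqrt(2)/2); 2*t**2 + 1 on [sqrt(2)/2, 1); t**2/2 on [1, sqrt(6)/2); …
peel off the power substitution: t on [0, 1/2); 2*t + 1 on [1/2, 1); t/2 on [1, 3/2); …
split f at 2**(3/4)/2, 1, 2**(3/4)*3**(1/4)/2: ℳ[f](s) collects 4 kernel integrals
for t in [0, 2**(3/4)/2): the term is ∫ t**4·t^(s-1)
the [2**(3/4)/2, 1) slice contributes ∫ (2*t**4 + 1)·t^(s-1) dt
segment 1 to 2**(3/4)*3**(1/4)/2 holds t**4/2; add its integral
segment 2**(3/4)*3**(1/4)/2 to ∞ holds t**(-12); add its integral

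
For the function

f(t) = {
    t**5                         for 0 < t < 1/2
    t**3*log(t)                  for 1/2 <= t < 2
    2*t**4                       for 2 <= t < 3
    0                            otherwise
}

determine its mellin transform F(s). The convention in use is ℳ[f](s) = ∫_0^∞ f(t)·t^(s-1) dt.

the shared t-power comes off first: t**3 on [0, 1/2); t*log(t) on [1/2, 2); 2*t**2 on [2, 3)
back out the shared t-power: t**2 on [0, 1/2); log(t) on [1/2, 2); 2*t on [2, 3)
f breaks at 1/2, 2 into 3 integrals to sum
the [0, 1/2) slice contributes ∫ t**5·t^(s-1) dt
between 1/2 and 2 the integrand is t**3*log(t)·t^(s-1)
on [2, 3): add ∫ 2*t**4·t^(s-1) dt

2**(-s - 3)*(-16*2**(2*s + 6)*(s + 3)**2*(s + 5) + 4*2**(2*s + 6)*(s + 3)*(s + 4)*(s + 5)*log(2) - 4*2**(2*s + 6)*(s + 4)*(s + 5) + 24*6**(s + 3)*(s + 3)**2*(s + 5) + (s + 3)**2*(s + 4) + 4*(s + 3)*(s + 4)*(s + 5)*log(2) + (s + 5)*(4*s + 16))/(4*(s + 3)**2*(s + 4)*(s + 5))
  Re(s) > -5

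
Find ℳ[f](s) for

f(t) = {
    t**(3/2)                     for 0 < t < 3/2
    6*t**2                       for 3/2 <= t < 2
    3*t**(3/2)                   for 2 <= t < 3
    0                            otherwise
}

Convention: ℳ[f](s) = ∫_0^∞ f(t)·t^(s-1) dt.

2*(-3*2**(s + 3/2)*(s + 2) + 3*2**(s + 2)*(2*s + 3) + 3*3**(s + 3/2)*(s + 2) + (3/2)**(s + 3/2)*(s + 2) - 3*(3/2)**(s + 2)*(2*s + 3))/((s + 2)*(2*s + 3))
  Re(s) > -3/2

integrate the 3 segments split at 3/2, 2, then add the results
the [0, 3/2) slice contributes ∫ t**(3/2)·t^(s-1) dt
piece [3/2, 2): integrate 6*t**2 against the kernel
on [2, 3) integrate f = 3*t**(3/2) against the kernel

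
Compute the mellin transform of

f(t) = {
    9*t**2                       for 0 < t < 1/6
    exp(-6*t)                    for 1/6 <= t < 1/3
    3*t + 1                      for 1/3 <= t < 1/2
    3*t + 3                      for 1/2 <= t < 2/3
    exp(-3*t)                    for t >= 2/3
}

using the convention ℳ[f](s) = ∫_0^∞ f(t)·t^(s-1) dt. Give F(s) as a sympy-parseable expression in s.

(20*2**(2*s)*s*(s + 2) + 12*2**(2*s)*(s + 2) + 4*2**s*s*(s + 1)*(s + 2)*uppergamma(s, 2) - 8*2**s*s*(s + 2) - 4*2**s*(s + 2) - 8*3**s*s*(s + 2) - 8*3**s*(s + 2) + 4*s*(s + 1)*(s + 2)*uppergamma(s, 1) - 4*s*(s + 1)*(s + 2)*uppergamma(s, 2) + s*(s + 1))/(4*6**s*s*(s + 1)*(s + 2))
  Re(s) > -2

back out the common scale on t: t**2 on [0, 1/2); exp(-2*t) on [1/2, 1); t + 1 on [1, 3/2); …
along the cuts 1/6, 1/3, 1/2, 2/3, ℳ[f](s) splits into 5 integrals
[0, 1/6) adds the kernel integral of 9*t**2
segment 1/6 to 1/3 holds exp(-6*t); add its integral
segment 1/3 to 1/2 holds (3*t + 1); add its integral
between 1/2 and 2/3 the integrand is (3*t + 3)·t^(s-1)
the [2/3, ∞) slice contributes ∫ exp(-3*t)·t^(s-1) dt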